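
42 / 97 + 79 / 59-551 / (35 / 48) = -151006969 / 200305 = -753.89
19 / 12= 1.58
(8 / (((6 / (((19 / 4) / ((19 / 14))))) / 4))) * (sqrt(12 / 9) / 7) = 16 * sqrt(3) / 9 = 3.08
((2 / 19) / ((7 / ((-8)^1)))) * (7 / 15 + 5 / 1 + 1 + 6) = -2992 / 1995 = -1.50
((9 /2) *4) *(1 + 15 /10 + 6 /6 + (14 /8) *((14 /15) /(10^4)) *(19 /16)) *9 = 453625137 /800000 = 567.03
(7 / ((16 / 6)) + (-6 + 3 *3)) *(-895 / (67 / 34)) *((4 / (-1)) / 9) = 76075 / 67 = 1135.45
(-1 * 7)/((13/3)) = -21/13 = -1.62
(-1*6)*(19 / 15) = -38 / 5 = -7.60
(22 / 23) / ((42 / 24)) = 88 / 161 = 0.55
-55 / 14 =-3.93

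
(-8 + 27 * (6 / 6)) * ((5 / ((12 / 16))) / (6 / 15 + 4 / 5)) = 950 / 9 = 105.56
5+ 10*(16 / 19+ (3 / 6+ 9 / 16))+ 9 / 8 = 1913 / 76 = 25.17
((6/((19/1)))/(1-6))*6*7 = -252/95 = -2.65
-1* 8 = -8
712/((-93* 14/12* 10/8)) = -5696/1085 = -5.25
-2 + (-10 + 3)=-9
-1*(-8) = 8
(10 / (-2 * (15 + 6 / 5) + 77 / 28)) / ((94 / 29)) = -0.10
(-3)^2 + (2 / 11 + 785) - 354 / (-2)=10683 / 11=971.18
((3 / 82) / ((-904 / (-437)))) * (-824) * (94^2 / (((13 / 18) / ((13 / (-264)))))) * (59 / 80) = 52796957769 / 8154080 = 6474.91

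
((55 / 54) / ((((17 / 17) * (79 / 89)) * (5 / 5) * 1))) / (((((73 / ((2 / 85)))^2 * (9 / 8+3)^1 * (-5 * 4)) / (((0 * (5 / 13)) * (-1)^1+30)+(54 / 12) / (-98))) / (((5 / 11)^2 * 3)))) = -174173 / 6492240717039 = -0.00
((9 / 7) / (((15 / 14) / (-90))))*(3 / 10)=-162 / 5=-32.40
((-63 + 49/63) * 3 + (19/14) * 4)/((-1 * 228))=1903/2394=0.79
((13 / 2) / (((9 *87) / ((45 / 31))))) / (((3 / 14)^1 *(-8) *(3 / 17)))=-7735 / 194184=-0.04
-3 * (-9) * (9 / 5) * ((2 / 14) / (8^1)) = 0.87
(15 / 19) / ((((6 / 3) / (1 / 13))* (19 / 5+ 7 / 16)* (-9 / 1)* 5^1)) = -40 / 251199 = -0.00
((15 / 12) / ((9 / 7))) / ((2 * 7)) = 5 / 72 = 0.07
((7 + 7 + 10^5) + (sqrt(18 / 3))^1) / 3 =sqrt(6) / 3 + 33338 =33338.82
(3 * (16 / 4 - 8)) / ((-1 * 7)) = 12 / 7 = 1.71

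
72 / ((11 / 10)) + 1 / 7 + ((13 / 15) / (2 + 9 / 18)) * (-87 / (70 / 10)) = 117981 / 1925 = 61.29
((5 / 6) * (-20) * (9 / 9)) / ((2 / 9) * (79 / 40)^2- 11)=120000 / 72959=1.64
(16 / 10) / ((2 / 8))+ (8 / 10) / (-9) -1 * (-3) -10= -31 / 45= -0.69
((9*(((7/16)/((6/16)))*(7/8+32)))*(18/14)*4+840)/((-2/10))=-52305/4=-13076.25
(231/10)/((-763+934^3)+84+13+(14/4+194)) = 231/8147800355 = 0.00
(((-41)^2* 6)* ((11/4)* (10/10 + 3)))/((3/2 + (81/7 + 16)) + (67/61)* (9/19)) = 1800209796/480155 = 3749.23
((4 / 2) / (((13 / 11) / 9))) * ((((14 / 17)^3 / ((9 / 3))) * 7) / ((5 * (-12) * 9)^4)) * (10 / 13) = 26411 / 147084622659000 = 0.00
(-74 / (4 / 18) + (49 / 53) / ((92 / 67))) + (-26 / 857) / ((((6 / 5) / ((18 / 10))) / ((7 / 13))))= -1388806621 / 4178732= -332.35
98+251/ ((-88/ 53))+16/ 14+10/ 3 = -89987/ 1848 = -48.69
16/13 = 1.23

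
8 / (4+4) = 1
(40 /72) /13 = 5 /117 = 0.04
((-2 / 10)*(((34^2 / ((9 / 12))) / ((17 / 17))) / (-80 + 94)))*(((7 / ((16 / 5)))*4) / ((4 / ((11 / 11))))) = -289 / 6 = -48.17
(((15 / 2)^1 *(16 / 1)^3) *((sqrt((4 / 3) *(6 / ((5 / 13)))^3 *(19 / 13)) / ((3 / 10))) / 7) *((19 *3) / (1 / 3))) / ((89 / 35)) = 546324480 *sqrt(190) / 89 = 84613070.41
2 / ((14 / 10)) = 10 / 7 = 1.43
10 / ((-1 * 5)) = -2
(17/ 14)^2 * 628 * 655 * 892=26509628980/ 49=541012836.33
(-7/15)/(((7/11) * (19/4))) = -44/285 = -0.15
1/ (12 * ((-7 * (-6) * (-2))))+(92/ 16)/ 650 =2573/ 327600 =0.01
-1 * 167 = -167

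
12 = 12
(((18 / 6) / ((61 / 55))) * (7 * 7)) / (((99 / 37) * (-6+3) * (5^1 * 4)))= -1813 / 2196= -0.83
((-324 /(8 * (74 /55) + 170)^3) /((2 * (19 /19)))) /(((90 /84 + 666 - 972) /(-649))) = -755841625 /12947991958478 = -0.00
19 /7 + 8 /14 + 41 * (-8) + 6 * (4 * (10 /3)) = -1713 /7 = -244.71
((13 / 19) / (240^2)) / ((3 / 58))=0.00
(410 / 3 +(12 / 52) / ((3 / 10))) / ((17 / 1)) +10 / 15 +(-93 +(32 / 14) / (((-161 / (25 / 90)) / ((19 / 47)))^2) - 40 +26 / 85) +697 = 20558462774069464 / 35875073940615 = 573.06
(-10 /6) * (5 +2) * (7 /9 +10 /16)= -3535 /216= -16.37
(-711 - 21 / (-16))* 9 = -6387.19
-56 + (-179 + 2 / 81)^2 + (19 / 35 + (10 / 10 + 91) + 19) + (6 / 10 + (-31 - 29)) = 1470963916 / 45927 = 32028.30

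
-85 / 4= -21.25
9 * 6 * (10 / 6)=90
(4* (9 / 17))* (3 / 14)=54 / 119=0.45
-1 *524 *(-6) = 3144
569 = 569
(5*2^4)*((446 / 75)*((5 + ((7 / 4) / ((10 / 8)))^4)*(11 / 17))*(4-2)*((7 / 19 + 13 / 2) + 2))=48726705984 / 1009375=48274.14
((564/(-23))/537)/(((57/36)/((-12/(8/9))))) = 30456/78223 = 0.39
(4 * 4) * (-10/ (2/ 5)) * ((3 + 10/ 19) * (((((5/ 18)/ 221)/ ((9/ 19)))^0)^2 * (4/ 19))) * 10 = -1072000/ 361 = -2969.53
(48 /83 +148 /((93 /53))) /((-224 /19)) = -3113701 /432264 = -7.20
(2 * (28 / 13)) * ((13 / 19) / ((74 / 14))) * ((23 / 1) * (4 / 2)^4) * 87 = 17852.45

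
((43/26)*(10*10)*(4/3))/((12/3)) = 2150/39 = 55.13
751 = 751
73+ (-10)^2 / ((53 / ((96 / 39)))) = 53497 / 689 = 77.64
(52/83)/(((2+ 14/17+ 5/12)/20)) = 3.87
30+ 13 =43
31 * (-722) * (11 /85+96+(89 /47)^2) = -2231825.54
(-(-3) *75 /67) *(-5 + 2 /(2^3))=-15.95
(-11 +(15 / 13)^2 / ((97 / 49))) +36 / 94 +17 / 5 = -25211653 / 3852355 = -6.54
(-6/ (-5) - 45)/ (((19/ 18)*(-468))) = 219/ 2470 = 0.09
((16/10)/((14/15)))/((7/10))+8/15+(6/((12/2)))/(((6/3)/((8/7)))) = 2612/735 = 3.55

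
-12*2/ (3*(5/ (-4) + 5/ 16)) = 128/ 15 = 8.53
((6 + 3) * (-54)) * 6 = -2916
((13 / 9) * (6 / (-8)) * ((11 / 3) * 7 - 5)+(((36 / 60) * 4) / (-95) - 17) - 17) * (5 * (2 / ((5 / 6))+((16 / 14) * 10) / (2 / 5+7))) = -1231898914 / 1107225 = -1112.60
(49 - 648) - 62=-661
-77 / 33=-2.33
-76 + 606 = 530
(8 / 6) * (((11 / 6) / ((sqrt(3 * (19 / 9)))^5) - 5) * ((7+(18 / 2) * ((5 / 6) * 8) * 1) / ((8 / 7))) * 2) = -2345 / 3+5159 * sqrt(57) / 13718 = -778.83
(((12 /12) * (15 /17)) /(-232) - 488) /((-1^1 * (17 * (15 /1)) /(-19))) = -36569053 /1005720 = -36.36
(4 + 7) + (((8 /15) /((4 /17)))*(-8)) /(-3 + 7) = 97 /15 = 6.47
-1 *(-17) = 17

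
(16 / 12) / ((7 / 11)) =44 / 21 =2.10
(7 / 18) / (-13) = -7 / 234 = -0.03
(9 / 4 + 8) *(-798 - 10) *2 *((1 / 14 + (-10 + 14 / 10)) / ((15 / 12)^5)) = 5063018496 / 109375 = 46290.45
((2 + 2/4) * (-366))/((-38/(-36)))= -16470/19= -866.84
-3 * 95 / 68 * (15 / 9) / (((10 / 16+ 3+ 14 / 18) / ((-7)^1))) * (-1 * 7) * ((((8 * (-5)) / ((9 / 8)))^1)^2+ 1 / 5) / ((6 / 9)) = -2383737055 / 16167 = -147444.61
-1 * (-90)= 90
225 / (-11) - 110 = -1435 / 11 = -130.45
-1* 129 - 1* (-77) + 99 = 47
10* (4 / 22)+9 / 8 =259 / 88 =2.94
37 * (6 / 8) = 27.75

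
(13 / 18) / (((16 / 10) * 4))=65 / 576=0.11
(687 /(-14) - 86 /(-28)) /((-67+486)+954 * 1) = -46 /1373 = -0.03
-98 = -98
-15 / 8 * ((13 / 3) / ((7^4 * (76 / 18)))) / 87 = -195 / 21167216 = -0.00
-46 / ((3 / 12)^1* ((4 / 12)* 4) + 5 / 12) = -184 / 3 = -61.33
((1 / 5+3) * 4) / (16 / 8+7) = 64 / 45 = 1.42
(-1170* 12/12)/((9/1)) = -130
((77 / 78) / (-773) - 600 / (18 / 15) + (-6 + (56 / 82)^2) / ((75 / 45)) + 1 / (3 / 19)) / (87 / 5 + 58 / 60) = -13255747181 / 489878701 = -27.06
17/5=3.40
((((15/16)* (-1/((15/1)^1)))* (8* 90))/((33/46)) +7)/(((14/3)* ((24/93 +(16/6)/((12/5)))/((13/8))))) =-6670053/470624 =-14.17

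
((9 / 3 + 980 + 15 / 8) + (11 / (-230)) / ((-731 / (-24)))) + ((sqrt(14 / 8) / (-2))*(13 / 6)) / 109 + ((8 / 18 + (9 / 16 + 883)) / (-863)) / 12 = 123456093079927 / 125363108160 - 13*sqrt(7) / 2616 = 984.77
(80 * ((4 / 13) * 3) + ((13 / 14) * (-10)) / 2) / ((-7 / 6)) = -37785 / 637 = -59.32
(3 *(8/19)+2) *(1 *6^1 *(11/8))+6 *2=1479/38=38.92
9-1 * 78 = -69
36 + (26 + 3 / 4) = 251 / 4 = 62.75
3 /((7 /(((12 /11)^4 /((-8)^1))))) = -0.08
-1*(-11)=11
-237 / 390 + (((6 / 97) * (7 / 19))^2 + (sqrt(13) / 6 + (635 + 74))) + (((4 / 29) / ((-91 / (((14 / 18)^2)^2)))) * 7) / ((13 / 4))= sqrt(13) / 6 + 773711110329679523 / 1092208144501890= 708.99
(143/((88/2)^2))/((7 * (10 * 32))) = 13/394240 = 0.00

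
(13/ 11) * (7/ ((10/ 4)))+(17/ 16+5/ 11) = 4247/ 880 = 4.83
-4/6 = -2/3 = -0.67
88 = 88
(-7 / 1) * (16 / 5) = -112 / 5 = -22.40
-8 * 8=-64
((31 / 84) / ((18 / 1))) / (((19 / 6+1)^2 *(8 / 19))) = 589 / 210000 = 0.00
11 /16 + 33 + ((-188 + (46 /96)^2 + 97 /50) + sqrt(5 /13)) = -8763431 /57600 + sqrt(65) /13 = -151.52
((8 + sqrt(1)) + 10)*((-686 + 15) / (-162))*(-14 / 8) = -89243 / 648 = -137.72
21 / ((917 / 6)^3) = 648 / 110156459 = 0.00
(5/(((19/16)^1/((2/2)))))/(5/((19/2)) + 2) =1.67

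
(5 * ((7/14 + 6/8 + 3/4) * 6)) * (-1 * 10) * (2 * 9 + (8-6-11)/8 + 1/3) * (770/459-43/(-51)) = -11946025/459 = -26026.20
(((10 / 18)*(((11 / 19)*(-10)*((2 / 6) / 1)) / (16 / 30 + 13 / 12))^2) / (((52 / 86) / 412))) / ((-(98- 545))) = 214363600000 / 177641346051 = 1.21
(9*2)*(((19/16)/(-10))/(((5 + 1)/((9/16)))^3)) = -4617/2621440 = -0.00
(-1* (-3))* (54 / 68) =81 / 34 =2.38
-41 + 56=15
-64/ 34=-32/ 17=-1.88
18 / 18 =1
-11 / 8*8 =-11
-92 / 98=-46 / 49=-0.94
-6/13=-0.46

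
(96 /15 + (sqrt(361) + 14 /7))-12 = 77 /5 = 15.40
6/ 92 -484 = -22261/ 46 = -483.93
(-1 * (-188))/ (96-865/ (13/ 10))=-1222/ 3701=-0.33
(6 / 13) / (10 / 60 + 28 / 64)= 288 / 377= 0.76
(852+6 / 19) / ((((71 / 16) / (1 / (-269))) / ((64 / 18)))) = -2763776 / 1088643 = -2.54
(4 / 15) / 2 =2 / 15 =0.13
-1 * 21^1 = -21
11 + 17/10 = 127/10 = 12.70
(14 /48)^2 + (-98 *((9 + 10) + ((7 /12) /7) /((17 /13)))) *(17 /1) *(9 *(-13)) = 2140381201 /576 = 3715939.59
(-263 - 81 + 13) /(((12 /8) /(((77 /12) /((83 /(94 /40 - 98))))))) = 48756631 /29880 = 1631.75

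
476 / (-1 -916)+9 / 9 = 63 / 131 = 0.48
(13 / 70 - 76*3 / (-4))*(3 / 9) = 4003 / 210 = 19.06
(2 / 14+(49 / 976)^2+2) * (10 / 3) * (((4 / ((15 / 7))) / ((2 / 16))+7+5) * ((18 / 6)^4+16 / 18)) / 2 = 1064854558339 / 135027648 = 7886.20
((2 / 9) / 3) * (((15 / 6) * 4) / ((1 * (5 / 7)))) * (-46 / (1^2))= -1288 / 27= -47.70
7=7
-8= -8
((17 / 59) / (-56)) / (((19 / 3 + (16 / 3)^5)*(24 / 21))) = -4131 / 3965234240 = -0.00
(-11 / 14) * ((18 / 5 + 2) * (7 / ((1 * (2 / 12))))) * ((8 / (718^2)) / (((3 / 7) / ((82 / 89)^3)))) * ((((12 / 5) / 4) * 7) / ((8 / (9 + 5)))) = -87373081488 / 2271427742225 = -0.04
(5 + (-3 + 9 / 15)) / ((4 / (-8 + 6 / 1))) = -13 / 10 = -1.30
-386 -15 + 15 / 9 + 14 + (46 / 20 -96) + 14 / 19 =-272629 / 570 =-478.30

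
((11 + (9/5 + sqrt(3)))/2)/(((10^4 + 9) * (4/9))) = 9 * sqrt(3)/80072 + 72/50045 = 0.00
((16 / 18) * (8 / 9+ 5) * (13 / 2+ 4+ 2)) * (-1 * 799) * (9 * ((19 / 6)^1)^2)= -382181675 / 81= -4718292.28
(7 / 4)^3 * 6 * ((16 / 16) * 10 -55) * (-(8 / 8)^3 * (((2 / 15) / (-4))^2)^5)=343 / 139968000000000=0.00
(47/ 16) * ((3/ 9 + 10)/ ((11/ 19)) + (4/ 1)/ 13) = 366083/ 6864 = 53.33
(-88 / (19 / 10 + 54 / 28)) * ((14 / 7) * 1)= -3080 / 67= -45.97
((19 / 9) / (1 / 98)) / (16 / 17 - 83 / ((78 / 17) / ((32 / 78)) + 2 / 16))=-12170963 / 376398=-32.34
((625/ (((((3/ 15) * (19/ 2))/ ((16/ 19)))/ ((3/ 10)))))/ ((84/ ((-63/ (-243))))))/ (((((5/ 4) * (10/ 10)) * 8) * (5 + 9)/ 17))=0.03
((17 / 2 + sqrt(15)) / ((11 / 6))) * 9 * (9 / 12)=81 * sqrt(15) / 22 + 1377 / 44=45.56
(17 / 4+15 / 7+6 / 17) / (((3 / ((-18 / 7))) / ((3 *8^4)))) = -59185152 / 833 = -71050.60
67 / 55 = 1.22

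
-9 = -9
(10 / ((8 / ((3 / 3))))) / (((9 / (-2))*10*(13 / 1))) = -1 / 468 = -0.00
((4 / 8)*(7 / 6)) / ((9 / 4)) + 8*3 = 655 / 27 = 24.26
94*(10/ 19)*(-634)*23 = -13707080/ 19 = -721425.26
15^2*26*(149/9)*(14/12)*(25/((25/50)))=16948750/3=5649583.33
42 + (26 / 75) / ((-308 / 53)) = 484411 / 11550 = 41.94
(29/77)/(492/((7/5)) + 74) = 29/32758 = 0.00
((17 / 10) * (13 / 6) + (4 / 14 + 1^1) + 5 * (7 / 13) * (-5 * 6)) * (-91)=413869 / 60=6897.82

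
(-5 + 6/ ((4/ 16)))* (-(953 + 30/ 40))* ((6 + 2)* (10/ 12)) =-362425/ 3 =-120808.33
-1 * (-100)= 100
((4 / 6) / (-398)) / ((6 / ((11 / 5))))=-11 / 17910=-0.00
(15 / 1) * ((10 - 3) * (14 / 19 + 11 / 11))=3465 / 19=182.37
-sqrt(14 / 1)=-sqrt(14)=-3.74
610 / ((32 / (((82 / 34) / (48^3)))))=12505 / 30081024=0.00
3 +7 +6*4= 34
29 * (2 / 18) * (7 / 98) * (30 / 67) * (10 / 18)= 725 / 12663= 0.06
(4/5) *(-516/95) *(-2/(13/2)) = 8256/6175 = 1.34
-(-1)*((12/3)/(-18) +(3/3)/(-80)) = -169/720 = -0.23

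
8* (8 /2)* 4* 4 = 512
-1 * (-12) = 12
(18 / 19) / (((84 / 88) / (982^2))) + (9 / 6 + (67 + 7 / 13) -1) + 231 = 957372.48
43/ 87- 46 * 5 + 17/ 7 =-138290/ 609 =-227.08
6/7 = 0.86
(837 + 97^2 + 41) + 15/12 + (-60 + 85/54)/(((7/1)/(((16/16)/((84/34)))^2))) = 6859210999/666792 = 10286.88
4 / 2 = 2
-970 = -970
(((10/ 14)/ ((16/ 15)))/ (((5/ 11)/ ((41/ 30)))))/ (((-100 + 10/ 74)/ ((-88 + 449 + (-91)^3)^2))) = -473347867475835/ 41384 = -11437943830.37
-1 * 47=-47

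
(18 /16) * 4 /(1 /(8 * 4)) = 144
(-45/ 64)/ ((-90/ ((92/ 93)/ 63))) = 0.00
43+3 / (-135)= 1934 / 45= 42.98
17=17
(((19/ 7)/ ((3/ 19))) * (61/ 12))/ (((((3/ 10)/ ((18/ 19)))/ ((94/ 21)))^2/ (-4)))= -215598400/ 3087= -69840.75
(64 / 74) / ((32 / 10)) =10 / 37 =0.27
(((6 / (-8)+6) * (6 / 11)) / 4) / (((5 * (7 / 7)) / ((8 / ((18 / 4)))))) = 14 / 55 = 0.25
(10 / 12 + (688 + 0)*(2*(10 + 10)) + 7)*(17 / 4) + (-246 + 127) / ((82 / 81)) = 115005731 / 984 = 116875.74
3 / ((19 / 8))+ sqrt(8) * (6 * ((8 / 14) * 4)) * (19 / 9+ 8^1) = 24 / 19+ 832 * sqrt(2) / 3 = 393.47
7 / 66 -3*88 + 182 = -5405 / 66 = -81.89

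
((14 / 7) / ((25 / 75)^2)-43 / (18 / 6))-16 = -37 / 3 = -12.33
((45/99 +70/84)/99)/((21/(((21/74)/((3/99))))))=85/14652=0.01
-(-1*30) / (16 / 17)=31.88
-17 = -17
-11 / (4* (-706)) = 11 / 2824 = 0.00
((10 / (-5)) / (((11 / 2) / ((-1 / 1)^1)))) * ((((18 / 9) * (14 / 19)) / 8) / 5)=14 / 1045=0.01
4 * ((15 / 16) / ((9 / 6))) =5 / 2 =2.50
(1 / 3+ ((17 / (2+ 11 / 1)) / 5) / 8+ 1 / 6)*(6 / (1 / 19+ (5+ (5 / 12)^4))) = 81850176 / 130164515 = 0.63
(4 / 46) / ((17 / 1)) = 2 / 391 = 0.01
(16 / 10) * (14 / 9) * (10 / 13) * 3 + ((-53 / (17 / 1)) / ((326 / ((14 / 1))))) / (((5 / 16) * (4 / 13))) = 2351132 / 540345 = 4.35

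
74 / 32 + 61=1013 / 16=63.31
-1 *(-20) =20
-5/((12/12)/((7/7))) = -5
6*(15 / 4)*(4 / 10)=9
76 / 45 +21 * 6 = 5746 / 45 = 127.69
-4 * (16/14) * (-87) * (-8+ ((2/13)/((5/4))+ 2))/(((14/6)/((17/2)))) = -27118944/3185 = -8514.58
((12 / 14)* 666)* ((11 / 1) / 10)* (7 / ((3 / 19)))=139194 / 5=27838.80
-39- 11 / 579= -22592 / 579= -39.02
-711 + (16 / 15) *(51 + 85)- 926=-22379 / 15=-1491.93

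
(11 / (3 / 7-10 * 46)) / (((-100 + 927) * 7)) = -11 / 2660459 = -0.00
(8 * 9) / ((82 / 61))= 2196 / 41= 53.56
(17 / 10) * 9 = 153 / 10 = 15.30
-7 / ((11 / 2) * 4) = -7 / 22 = -0.32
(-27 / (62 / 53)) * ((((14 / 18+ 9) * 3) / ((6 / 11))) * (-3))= 115434 / 31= 3723.68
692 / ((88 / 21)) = 3633 / 22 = 165.14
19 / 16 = 1.19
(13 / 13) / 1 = 1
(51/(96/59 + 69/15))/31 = 15045/56947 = 0.26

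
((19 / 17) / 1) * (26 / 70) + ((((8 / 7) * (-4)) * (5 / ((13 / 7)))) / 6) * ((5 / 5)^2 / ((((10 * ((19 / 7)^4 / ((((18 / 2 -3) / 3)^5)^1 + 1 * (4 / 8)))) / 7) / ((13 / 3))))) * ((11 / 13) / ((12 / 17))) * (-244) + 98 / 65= 29711022494591 / 27216889245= 1091.64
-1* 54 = -54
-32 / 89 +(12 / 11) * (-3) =-3556 / 979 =-3.63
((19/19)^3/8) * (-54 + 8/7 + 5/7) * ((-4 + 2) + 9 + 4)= -4015/56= -71.70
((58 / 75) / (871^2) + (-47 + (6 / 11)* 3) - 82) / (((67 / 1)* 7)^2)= -79714202437 / 137668932225825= -0.00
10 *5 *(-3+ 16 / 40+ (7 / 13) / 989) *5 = -8355300 / 12857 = -649.86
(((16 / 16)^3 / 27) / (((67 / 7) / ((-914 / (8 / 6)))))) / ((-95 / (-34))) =-54383 / 57285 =-0.95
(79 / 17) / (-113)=-79 / 1921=-0.04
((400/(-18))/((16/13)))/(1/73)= -23725/18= -1318.06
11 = 11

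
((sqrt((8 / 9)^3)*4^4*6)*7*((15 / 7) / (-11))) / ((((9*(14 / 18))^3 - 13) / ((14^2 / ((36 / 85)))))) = -17059840*sqrt(2) / 9801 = -2461.61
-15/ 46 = -0.33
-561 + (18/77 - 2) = -43333/77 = -562.77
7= 7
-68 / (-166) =34 / 83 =0.41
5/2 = 2.50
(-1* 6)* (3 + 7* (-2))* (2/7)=18.86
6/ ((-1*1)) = -6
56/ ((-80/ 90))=-63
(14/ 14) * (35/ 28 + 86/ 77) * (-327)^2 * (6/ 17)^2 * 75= 52617087675/ 22253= 2364494.12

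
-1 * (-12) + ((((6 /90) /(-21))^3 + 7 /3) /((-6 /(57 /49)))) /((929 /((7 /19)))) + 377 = 79066919078438 /203256955125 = 389.00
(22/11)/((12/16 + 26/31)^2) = 30752/38809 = 0.79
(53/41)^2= 2809/1681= 1.67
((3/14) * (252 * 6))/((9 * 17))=36/17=2.12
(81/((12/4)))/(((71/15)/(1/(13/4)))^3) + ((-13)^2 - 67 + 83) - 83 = 80211539634/786330467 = 102.01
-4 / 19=-0.21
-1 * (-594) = 594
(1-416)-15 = -430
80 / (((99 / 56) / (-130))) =-5882.83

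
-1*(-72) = 72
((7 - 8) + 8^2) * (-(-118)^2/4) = -219303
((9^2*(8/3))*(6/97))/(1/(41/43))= 53136/4171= 12.74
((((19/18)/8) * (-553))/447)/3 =-10507/193104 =-0.05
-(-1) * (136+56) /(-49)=-192 /49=-3.92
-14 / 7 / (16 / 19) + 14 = 93 / 8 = 11.62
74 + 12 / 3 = 78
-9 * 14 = -126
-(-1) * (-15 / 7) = -15 / 7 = -2.14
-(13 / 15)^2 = -169 / 225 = -0.75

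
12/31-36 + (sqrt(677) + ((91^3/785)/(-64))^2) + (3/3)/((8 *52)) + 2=sqrt(677) + 194662869503723/1017195212800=217.39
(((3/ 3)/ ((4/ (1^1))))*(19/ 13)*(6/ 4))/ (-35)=-57/ 3640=-0.02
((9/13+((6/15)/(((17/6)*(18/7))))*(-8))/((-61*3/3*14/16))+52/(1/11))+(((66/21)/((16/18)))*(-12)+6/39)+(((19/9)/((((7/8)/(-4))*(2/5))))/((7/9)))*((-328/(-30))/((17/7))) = 390.07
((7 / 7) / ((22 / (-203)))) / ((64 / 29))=-5887 / 1408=-4.18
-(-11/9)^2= -121/81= -1.49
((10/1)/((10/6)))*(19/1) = 114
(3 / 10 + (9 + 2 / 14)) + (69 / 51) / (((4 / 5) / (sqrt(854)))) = 661 / 70 + 115 * sqrt(854) / 68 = 58.86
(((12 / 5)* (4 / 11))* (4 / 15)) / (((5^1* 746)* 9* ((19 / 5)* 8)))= 4 / 17540325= 0.00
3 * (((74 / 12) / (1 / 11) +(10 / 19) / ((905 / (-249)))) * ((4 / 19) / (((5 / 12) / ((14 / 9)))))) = 31285744 / 196023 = 159.60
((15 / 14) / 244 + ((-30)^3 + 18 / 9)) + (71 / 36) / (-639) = -7470238247 / 276696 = -26998.00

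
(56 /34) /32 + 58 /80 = 66 /85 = 0.78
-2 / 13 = -0.15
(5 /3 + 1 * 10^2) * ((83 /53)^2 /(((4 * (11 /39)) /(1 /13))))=2101145 /123596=17.00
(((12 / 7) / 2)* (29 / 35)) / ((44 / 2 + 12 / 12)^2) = 174 / 129605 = 0.00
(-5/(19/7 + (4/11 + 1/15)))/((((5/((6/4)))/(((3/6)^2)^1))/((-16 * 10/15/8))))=1155/7264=0.16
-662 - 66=-728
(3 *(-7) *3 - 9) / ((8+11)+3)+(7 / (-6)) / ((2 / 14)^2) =-3989 / 66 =-60.44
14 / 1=14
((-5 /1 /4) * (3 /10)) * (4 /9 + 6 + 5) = -103 /24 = -4.29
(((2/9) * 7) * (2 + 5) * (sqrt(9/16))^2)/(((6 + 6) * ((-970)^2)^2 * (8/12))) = 49/56658739840000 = 0.00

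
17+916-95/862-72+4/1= 745535/862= 864.89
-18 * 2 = -36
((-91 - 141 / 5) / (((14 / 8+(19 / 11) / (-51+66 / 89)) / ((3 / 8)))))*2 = -87974964 / 1688285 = -52.11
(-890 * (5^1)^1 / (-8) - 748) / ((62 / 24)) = -2301 / 31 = -74.23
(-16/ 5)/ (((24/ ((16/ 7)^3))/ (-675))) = 368640/ 343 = 1074.75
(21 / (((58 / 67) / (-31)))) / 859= -43617 / 49822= -0.88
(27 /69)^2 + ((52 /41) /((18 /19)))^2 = 140124085 /72029169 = 1.95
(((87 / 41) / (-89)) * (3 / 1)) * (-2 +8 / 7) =1566 / 25543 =0.06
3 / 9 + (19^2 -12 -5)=1033 / 3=344.33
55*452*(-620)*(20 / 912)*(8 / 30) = -15413200 / 171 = -90135.67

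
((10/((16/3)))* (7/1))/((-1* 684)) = -35/1824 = -0.02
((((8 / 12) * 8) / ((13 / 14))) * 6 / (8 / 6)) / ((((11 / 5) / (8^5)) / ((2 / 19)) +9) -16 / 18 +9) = 990904320 / 656039813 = 1.51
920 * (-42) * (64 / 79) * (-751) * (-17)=-31572280320 / 79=-399649117.97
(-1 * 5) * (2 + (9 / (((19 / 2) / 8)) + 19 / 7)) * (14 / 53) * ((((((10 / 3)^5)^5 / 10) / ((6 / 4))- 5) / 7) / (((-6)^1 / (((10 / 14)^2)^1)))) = 136249999999134176952225434375 / 877962998970664929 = 155188772372.95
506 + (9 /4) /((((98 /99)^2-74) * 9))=1448506279 /2862680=506.00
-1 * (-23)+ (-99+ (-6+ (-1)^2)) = -81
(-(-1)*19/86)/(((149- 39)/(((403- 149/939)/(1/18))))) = 980058/67295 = 14.56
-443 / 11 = -40.27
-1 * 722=-722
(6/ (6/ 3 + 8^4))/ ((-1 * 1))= -1/ 683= -0.00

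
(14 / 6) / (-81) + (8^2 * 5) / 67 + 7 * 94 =10790189 / 16281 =662.75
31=31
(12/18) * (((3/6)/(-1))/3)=-1/9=-0.11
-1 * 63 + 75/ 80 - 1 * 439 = -8017/ 16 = -501.06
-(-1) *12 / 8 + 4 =11 / 2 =5.50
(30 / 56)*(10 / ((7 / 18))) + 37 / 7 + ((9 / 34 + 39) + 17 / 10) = 250008 / 4165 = 60.03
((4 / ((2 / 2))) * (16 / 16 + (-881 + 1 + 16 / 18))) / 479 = -31612 / 4311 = -7.33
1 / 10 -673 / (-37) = 6767 / 370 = 18.29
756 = 756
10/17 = 0.59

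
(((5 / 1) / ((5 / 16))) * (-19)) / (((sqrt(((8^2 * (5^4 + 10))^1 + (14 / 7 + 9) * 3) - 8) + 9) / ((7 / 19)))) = 42 / 1691 - 14 * sqrt(40665) / 5073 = -0.53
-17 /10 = -1.70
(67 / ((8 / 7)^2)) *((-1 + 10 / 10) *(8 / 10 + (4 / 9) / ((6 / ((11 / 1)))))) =0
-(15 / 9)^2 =-25 / 9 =-2.78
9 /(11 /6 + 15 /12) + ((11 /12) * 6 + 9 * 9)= 6617 /74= 89.42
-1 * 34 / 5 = -34 / 5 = -6.80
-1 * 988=-988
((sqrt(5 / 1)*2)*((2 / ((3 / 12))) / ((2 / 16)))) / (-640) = -sqrt(5) / 5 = -0.45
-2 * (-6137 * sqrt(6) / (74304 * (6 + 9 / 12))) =6137 * sqrt(6) / 250776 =0.06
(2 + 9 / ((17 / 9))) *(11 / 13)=1265 / 221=5.72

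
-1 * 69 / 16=-69 / 16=-4.31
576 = 576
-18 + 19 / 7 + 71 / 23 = -1964 / 161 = -12.20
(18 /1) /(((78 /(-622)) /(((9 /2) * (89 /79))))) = -747333 /1027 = -727.69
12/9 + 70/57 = 146/57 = 2.56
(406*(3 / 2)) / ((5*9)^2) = 203 / 675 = 0.30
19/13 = 1.46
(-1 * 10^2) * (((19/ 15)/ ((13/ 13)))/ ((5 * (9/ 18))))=-152/ 3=-50.67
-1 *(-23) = 23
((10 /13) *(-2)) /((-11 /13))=20 /11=1.82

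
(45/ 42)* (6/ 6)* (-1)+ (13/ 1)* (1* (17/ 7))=61/ 2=30.50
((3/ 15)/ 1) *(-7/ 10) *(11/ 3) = -77/ 150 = -0.51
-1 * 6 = -6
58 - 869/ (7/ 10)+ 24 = -8116/ 7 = -1159.43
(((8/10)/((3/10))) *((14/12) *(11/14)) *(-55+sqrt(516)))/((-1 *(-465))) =-242/837+44 *sqrt(129)/4185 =-0.17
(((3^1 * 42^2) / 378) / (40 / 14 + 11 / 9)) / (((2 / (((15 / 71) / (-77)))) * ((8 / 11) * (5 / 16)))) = -378 / 18247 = -0.02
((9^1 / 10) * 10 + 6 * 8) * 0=0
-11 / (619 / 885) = -9735 / 619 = -15.73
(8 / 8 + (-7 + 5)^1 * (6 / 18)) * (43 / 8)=43 / 24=1.79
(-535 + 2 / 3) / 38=-1603 / 114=-14.06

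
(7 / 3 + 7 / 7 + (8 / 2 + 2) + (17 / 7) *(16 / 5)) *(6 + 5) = 19756 / 105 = 188.15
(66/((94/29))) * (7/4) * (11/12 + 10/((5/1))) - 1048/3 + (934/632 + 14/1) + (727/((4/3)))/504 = -570997199/2495136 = -228.84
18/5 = 3.60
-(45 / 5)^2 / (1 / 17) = -1377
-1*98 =-98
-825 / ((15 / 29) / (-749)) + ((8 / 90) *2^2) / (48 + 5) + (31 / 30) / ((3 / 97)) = 5698663753 / 4770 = 1194688.42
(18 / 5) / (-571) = -0.01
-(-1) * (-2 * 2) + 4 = 0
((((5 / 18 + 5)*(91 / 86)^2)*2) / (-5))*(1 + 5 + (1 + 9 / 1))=-629356 / 16641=-37.82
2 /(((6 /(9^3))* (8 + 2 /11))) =29.70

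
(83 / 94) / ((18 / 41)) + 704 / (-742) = 666929 / 627732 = 1.06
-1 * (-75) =75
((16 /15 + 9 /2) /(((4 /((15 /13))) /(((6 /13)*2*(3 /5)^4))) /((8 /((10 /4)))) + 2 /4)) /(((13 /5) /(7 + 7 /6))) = 2651292 /1448941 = 1.83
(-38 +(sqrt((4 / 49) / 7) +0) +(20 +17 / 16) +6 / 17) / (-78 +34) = 4511 / 11968 - sqrt(7) / 1078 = 0.37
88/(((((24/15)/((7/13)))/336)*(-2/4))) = -258720/13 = -19901.54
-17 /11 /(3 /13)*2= -442 /33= -13.39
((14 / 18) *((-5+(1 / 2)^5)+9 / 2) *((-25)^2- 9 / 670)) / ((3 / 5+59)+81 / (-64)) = -14655935 / 3752067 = -3.91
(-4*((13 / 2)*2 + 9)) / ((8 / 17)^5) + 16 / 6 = -46822513 / 12288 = -3810.43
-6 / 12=-1 / 2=-0.50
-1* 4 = -4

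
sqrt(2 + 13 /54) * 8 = 11.98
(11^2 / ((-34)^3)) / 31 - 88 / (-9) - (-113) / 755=82190405573 / 8279191080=9.93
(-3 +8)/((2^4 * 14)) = 5/224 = 0.02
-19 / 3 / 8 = -19 / 24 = -0.79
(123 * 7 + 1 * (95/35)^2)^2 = 1810502500/2401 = 754061.85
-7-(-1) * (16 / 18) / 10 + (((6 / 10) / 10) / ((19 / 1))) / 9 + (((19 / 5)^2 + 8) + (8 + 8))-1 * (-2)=11467 / 342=33.53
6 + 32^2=1030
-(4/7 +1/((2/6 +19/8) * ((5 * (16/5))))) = -541/910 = -0.59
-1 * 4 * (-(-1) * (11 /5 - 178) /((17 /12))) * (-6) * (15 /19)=-759456 /323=-2351.26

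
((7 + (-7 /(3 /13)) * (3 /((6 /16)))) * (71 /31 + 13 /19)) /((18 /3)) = -206444 /1767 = -116.83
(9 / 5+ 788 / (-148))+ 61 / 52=-22619 / 9620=-2.35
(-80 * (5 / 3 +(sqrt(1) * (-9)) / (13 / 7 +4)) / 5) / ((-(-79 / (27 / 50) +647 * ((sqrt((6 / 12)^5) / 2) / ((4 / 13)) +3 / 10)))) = -152257167360 / 49365302690417 +418585190400 * sqrt(2) / 49365302690417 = 0.01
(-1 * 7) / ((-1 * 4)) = 7 / 4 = 1.75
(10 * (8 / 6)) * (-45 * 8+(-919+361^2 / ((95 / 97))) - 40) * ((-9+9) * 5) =0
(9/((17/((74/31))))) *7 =4662/527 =8.85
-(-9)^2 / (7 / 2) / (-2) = 81 / 7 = 11.57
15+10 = 25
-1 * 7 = -7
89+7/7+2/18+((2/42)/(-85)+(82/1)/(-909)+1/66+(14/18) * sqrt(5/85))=7 * sqrt(17)/153+1071315229/11898810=90.22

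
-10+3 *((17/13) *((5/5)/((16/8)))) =-209/26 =-8.04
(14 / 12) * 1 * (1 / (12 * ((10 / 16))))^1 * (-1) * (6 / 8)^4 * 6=-189 / 640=-0.30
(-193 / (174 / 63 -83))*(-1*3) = -7.22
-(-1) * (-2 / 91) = -2 / 91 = -0.02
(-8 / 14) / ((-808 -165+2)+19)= 1 / 1666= 0.00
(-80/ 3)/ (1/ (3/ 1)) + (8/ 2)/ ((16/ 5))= -315/ 4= -78.75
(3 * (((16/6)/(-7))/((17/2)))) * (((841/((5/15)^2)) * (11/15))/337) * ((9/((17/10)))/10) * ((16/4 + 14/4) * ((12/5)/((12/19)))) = -33.41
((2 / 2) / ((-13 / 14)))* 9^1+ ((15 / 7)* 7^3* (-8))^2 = 449467074 / 13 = 34574390.31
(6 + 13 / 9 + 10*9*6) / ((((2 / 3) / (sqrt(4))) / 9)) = 14781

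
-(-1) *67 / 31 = 67 / 31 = 2.16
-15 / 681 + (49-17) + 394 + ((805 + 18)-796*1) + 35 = 487.98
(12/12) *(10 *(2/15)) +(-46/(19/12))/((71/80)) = -127084/4047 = -31.40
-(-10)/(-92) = -5/46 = -0.11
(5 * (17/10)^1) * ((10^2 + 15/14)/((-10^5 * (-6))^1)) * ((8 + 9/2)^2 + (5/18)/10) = 13533343/60480000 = 0.22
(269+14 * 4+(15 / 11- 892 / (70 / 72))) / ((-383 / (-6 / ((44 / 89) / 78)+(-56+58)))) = -2364804562 / 1622005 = -1457.95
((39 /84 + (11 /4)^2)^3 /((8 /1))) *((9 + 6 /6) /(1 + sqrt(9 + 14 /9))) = -32695771455 /483295232 + 10898590485 *sqrt(95) /483295232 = 152.14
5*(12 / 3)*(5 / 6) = 50 / 3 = 16.67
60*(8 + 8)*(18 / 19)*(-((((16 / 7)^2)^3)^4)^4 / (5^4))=-136173333414739320157636362586096329310355578918728583684429302005073214442294359873047704176882268454627706334500356096 / 3199450941423906801101015598339448115695900706954804384513953107894738532543816802375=-42561469423292908620426190000000000.00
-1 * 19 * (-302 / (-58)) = -2869 / 29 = -98.93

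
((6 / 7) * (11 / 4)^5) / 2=483153 / 7168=67.40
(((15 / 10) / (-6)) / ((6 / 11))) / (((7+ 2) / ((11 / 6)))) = -121 / 1296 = -0.09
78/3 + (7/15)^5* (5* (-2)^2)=4015978/151875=26.44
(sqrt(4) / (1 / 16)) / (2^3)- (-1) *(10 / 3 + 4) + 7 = 55 / 3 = 18.33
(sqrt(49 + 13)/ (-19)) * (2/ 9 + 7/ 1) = -65 * sqrt(62)/ 171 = -2.99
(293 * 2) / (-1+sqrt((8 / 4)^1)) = 586+586 * sqrt(2) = 1414.73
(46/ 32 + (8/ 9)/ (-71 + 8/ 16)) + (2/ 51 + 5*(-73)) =-125480957/ 345168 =-363.54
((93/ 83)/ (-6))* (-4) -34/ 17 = -104/ 83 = -1.25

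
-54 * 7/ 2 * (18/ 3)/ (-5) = 226.80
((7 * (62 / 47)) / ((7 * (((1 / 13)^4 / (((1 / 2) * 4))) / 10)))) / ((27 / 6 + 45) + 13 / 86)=304574504 / 20069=15176.37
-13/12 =-1.08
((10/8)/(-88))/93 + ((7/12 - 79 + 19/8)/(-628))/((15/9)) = 186305/2569776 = 0.07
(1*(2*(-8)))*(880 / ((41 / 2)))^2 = -49561600 / 1681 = -29483.40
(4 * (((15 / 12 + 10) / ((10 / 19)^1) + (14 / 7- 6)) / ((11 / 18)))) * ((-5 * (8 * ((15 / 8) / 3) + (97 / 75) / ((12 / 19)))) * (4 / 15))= -881677 / 825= -1068.70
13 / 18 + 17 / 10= 109 / 45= 2.42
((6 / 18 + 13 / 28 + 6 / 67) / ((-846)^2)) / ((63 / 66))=54923 / 42294521304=0.00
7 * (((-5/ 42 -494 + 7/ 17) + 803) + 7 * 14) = 290807/ 102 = 2851.05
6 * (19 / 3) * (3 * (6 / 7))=684 / 7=97.71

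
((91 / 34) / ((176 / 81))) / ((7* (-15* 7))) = -351 / 209440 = -0.00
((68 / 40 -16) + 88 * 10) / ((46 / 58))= 251053 / 230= 1091.53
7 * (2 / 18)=0.78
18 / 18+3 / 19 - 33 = -31.84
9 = 9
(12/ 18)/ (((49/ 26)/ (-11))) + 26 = 3250/ 147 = 22.11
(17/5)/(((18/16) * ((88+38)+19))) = 136/6525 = 0.02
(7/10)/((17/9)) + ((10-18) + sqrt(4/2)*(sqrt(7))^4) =-1297/170 + 49*sqrt(2) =61.67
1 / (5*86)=1 / 430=0.00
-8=-8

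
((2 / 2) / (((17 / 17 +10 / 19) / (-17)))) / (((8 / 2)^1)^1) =-323 / 116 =-2.78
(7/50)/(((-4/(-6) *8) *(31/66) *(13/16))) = 693/10075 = 0.07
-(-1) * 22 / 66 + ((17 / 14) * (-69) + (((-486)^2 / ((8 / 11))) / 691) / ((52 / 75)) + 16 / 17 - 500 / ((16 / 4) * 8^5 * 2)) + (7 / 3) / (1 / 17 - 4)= 8375284183275883 / 14081351811072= 594.78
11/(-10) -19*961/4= -91317/20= -4565.85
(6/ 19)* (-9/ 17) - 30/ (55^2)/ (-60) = -326377/ 1954150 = -0.17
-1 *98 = -98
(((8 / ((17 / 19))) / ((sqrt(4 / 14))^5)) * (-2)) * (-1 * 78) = 31966.08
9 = 9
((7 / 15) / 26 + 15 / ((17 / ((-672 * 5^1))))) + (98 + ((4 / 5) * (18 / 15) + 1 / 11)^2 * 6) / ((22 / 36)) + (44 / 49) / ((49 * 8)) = -3699211197081716 / 1324231033125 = -2793.48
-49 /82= -0.60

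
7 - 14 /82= 6.83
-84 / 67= -1.25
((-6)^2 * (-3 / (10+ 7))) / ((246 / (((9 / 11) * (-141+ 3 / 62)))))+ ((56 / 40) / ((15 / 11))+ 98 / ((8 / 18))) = 8003947883 / 35651550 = 224.50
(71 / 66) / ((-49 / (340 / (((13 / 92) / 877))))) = -973855880 / 21021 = -46327.76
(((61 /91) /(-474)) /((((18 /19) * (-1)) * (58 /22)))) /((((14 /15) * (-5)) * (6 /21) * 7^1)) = -12749 /210148848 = -0.00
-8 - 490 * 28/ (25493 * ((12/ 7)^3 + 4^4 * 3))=-6760108181/ 844939992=-8.00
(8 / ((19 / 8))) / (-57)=-64 / 1083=-0.06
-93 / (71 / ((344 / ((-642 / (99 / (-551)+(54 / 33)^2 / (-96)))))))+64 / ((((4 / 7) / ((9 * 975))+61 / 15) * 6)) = 56986631559027 / 23004198242366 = 2.48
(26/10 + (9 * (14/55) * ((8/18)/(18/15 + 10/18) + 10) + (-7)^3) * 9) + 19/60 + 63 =-29299361/10428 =-2809.68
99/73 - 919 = -66988/73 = -917.64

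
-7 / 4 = -1.75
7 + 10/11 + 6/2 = 120/11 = 10.91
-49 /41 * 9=-441 /41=-10.76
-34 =-34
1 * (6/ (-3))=-2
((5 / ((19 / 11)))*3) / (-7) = -165 / 133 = -1.24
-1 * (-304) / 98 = 152 / 49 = 3.10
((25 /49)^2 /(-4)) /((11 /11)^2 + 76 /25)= -15625 /970004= -0.02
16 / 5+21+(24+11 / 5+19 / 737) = 185819 / 3685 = 50.43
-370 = -370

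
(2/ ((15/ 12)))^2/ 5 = 64/ 125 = 0.51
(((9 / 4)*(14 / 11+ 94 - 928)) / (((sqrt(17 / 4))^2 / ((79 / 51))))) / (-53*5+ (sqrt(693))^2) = -542730 / 340153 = -1.60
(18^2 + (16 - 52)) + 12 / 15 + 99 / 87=42041 / 145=289.94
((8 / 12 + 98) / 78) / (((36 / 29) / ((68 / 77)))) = 0.90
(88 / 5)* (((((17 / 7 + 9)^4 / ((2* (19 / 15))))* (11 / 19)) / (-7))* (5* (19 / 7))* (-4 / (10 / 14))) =237895680000 / 319333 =744976.81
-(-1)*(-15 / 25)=-3 / 5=-0.60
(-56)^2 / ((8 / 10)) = 3920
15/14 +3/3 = 29/14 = 2.07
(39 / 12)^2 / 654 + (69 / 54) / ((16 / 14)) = 35605 / 31392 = 1.13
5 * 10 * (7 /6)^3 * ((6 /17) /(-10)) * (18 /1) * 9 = -15435 /34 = -453.97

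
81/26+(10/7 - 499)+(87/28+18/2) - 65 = -199235/364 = -547.35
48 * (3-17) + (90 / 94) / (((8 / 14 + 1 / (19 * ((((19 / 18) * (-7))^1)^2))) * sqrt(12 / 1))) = -672 + 5041365 * sqrt(3) / 18083344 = -671.52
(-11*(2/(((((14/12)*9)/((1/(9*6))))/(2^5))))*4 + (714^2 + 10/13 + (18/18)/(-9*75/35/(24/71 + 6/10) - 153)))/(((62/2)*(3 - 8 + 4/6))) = -56305007227589/14836722264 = -3794.98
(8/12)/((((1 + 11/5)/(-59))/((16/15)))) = -118/9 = -13.11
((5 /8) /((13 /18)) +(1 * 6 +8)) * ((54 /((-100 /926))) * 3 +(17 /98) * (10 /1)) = -54571481 /2450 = -22274.07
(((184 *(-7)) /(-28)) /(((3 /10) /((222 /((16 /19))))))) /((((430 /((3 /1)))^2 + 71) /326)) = 118599615 /185539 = 639.22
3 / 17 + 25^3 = 265628 / 17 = 15625.18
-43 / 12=-3.58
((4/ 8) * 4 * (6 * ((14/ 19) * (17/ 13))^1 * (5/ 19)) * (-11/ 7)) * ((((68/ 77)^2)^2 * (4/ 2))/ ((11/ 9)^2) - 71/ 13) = 22.22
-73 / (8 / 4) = -73 / 2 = -36.50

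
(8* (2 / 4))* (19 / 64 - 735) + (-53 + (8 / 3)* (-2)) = -143863 / 48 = -2997.15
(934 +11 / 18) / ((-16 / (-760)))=1598185 / 36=44394.03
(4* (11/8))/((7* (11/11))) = 0.79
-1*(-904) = 904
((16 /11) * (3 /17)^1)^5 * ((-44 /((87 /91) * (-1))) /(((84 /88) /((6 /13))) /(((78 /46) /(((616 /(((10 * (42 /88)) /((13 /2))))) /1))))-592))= 695614832640 /5849508505589419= 0.00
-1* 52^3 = -140608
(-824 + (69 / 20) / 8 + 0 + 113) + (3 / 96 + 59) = -651.54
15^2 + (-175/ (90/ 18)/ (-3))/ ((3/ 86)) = 5035/ 9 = 559.44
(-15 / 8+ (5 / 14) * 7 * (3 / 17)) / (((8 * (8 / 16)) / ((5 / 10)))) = -195 / 1088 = -0.18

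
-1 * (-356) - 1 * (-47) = 403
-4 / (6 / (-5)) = 3.33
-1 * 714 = -714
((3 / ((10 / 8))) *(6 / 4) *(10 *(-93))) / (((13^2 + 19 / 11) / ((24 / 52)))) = -36828 / 4069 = -9.05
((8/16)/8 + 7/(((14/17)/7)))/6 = 953/96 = 9.93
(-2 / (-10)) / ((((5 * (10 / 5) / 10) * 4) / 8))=2 / 5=0.40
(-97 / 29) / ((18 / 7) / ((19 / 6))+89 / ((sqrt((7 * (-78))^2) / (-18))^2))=-3.68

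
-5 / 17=-0.29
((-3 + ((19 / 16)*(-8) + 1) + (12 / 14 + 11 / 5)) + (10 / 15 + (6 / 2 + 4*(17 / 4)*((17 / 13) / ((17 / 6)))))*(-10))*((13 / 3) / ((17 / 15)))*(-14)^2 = -4722886 / 51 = -92605.61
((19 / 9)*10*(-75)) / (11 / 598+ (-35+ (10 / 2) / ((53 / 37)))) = 150546500 / 2994231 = 50.28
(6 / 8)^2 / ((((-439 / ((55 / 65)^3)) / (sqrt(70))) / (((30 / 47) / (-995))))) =35937 * sqrt(70) / 72166475992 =0.00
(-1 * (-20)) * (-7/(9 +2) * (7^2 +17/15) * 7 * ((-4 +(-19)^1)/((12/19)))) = 16102576/99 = 162652.28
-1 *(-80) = 80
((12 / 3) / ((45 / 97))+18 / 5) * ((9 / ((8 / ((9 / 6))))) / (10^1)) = 33 / 16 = 2.06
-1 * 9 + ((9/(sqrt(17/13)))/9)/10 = -9 + sqrt(221)/170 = -8.91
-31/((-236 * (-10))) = -31/2360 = -0.01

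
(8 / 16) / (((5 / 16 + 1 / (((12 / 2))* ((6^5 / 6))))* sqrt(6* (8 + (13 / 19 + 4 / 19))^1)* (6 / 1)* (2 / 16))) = 0.29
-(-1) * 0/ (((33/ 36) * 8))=0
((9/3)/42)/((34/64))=16/119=0.13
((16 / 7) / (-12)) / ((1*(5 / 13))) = -52 / 105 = -0.50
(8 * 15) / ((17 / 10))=1200 / 17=70.59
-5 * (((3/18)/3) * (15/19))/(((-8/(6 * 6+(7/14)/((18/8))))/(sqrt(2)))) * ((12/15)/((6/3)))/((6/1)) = 815 * sqrt(2)/12312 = 0.09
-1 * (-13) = 13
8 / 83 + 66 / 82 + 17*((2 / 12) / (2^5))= 646715 / 653376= 0.99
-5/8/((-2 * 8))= 5/128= 0.04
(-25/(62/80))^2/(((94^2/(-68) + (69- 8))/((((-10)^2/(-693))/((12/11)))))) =106250000/53217297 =2.00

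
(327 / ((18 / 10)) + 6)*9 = 1689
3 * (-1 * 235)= -705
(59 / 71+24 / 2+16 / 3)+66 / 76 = 154051 / 8094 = 19.03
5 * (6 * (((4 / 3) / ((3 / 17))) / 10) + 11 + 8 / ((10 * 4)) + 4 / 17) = 4072 / 51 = 79.84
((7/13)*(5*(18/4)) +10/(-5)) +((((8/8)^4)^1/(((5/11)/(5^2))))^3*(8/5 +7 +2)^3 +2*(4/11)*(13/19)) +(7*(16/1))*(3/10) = 5383880349057/27170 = 198155331.21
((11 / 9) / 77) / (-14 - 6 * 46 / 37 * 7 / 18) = -37 / 39396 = -0.00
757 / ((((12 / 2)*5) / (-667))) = -504919 / 30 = -16830.63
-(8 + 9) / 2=-8.50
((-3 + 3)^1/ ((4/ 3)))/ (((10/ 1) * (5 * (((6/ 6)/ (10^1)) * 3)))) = 0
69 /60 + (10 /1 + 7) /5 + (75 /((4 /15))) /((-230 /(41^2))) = -1886939 /920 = -2051.02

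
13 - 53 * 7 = -358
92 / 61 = 1.51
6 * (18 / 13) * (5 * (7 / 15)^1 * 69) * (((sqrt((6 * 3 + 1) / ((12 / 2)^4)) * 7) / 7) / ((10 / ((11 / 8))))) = 5313 * sqrt(19) / 1040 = 22.27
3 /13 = 0.23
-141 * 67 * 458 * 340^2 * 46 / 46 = -500169525600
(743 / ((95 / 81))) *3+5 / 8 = 1444867 / 760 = 1901.14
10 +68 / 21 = 278 / 21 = 13.24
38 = 38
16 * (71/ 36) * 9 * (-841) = -238844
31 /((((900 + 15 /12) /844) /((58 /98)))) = 17.18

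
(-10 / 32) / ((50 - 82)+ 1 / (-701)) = 3505 / 358928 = 0.01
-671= -671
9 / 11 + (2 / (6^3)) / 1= 983 / 1188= 0.83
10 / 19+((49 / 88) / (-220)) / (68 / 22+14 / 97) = 60664893 / 115434880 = 0.53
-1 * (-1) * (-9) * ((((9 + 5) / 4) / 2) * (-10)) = 315 / 2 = 157.50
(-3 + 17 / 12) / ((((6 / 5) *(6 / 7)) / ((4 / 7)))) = -95 / 108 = -0.88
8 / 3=2.67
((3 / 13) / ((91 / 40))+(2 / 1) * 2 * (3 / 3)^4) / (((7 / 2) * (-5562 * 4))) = -1213 / 23029461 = -0.00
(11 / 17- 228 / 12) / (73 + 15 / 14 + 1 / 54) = -58968 / 238051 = -0.25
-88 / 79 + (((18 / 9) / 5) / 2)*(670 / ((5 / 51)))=539446 / 395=1365.69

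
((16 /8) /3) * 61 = 122 /3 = 40.67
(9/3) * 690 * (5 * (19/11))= 196650/11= 17877.27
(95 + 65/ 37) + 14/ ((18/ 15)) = 12035/ 111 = 108.42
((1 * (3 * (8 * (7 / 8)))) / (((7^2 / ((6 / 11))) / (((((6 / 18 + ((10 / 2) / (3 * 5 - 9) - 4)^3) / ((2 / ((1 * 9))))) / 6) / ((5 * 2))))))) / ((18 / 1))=-617 / 20160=-0.03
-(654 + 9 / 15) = -654.60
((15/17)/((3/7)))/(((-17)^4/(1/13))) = 35/18458141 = 0.00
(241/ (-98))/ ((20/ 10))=-241/ 196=-1.23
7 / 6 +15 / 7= 139 / 42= 3.31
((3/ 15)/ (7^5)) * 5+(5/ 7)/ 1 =12006/ 16807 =0.71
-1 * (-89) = 89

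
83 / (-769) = -83 / 769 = -0.11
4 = 4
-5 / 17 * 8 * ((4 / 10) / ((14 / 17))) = -8 / 7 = -1.14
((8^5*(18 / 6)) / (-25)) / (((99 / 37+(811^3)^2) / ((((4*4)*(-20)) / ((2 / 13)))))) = 94568448 / 3289855864509814205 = 0.00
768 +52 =820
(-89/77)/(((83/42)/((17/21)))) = -3026/6391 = -0.47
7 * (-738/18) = -287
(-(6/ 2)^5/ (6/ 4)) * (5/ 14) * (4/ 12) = -135/ 7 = -19.29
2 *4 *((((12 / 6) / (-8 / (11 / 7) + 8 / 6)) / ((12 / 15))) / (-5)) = 33 / 31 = 1.06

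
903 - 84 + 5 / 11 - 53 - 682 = 929 / 11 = 84.45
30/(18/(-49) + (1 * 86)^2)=0.00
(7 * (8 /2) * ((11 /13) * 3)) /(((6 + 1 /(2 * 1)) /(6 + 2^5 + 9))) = 86856 /169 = 513.94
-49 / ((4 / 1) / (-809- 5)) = 19943 / 2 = 9971.50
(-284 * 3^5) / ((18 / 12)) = -46008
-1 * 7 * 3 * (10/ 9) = -70/ 3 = -23.33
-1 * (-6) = 6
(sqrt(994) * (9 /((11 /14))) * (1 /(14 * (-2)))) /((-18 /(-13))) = -9.32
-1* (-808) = 808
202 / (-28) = -101 / 14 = -7.21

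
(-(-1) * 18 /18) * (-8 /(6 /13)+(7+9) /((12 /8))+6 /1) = -2 /3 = -0.67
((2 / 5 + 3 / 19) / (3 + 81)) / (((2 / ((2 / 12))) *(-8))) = -53 / 766080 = -0.00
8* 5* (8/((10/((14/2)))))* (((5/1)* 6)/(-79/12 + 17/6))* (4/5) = -7168/5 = -1433.60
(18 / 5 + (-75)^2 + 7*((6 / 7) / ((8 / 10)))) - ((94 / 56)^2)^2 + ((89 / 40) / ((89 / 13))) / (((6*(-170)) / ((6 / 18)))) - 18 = 13189820661991 / 2351059200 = 5610.16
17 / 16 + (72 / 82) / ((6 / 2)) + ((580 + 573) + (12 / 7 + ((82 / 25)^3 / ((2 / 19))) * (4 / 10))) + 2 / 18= 4165969844251 / 3228750000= 1290.27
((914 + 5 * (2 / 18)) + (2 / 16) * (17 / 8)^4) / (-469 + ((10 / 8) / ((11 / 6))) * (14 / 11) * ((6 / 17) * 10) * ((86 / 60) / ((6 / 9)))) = -79478100647 / 40073822208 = -1.98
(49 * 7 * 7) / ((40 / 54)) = 64827 / 20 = 3241.35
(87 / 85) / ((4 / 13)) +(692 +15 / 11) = 2605621 / 3740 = 696.69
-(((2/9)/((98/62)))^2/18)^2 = -3694084/3063651608241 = -0.00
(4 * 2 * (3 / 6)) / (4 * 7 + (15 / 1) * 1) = 4 / 43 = 0.09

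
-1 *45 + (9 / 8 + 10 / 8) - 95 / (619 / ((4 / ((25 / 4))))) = -1057827 / 24760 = -42.72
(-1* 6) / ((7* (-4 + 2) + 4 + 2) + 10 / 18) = 54 / 67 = 0.81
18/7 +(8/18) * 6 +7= 257/21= 12.24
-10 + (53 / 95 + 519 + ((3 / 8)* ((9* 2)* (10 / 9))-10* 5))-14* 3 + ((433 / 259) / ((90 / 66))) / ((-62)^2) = 120608083331 / 283744860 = 425.06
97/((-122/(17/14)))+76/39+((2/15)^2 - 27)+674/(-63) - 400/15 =-316560409/4995900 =-63.36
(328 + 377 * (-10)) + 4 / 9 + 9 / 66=-681401 / 198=-3441.42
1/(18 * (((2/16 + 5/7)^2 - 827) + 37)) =-1568/22277079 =-0.00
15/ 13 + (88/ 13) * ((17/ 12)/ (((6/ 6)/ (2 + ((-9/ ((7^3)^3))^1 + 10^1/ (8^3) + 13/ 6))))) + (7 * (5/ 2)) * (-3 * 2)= -38497140602509/ 604335618432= -63.70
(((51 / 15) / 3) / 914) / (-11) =-17 / 150810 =-0.00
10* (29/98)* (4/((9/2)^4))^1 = 9280/321489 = 0.03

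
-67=-67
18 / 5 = 3.60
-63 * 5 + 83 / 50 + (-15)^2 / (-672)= -1756579 / 5600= -313.67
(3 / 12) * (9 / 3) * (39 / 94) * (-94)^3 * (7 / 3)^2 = -1407133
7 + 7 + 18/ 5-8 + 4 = 68/ 5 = 13.60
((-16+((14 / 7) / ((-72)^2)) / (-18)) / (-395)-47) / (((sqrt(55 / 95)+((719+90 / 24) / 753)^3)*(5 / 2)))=-12565420856337021490519139914 / 153545811264483323530215375+27700033962975148985490304*sqrt(209) / 5686881898684567538156125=-11.42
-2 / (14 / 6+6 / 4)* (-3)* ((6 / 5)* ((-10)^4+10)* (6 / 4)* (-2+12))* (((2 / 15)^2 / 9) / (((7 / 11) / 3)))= 302016 / 115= 2626.23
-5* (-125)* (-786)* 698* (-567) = 194420047500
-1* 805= -805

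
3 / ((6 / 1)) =1 / 2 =0.50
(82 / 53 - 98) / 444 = -426 / 1961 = -0.22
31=31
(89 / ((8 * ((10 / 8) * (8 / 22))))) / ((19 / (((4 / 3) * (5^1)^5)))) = 611875 / 114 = 5367.32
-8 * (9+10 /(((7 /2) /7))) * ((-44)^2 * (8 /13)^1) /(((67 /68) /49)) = -11972595712 /871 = -13745804.49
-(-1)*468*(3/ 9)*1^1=156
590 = 590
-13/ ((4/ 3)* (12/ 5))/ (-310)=0.01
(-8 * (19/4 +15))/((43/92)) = -14536/43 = -338.05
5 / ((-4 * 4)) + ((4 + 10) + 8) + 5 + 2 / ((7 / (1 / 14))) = 20939 / 784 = 26.71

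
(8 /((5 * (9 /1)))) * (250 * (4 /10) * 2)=320 /9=35.56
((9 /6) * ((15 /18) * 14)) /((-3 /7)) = -245 /6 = -40.83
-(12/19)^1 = -12/19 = -0.63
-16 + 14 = -2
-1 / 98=-0.01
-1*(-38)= 38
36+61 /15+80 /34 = 10817 /255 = 42.42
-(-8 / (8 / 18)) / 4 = 9 / 2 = 4.50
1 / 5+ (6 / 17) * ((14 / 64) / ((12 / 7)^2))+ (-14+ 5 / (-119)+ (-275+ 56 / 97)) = -12776202811 / 44325120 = -288.24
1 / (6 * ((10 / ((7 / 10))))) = 7 / 600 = 0.01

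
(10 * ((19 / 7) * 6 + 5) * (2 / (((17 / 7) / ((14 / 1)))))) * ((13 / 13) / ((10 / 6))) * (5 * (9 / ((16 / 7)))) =985635 / 34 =28989.26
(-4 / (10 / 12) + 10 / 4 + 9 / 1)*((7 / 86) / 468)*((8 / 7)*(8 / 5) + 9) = 25393 / 2012400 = 0.01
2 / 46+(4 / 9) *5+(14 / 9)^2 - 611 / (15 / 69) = -26137094 / 9315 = -2805.91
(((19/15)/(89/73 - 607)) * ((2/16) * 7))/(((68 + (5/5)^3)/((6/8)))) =-9709/488210880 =-0.00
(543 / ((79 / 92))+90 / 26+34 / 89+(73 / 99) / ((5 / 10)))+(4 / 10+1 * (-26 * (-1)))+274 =42442617959 / 45244485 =938.07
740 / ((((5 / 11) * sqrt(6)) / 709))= 471221.41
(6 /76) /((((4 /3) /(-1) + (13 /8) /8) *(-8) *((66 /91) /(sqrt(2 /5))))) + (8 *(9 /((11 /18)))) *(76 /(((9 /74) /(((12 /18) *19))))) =78 *sqrt(10) /32395 + 10258176 /11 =932561.46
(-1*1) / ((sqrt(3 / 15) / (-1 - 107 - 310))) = 418*sqrt(5) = 934.68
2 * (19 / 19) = 2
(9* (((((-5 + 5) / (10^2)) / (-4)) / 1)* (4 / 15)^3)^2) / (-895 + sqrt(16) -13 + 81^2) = 0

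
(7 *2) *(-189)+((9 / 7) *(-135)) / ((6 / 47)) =-4005.64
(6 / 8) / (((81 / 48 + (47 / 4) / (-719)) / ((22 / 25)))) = 189816 / 480625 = 0.39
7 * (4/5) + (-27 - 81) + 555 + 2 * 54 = 2803/5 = 560.60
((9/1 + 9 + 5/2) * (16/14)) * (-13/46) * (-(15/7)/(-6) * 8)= -21320/1127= -18.92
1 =1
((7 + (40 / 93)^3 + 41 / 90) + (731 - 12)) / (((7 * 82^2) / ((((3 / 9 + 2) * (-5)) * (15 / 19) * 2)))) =-29219680565 / 102761432892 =-0.28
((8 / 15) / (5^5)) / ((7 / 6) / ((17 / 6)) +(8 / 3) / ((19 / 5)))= 2584 / 16859375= 0.00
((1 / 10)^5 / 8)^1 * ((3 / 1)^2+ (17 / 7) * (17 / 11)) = 491 / 30800000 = 0.00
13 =13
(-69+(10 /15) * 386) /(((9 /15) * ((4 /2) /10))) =14125 /9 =1569.44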